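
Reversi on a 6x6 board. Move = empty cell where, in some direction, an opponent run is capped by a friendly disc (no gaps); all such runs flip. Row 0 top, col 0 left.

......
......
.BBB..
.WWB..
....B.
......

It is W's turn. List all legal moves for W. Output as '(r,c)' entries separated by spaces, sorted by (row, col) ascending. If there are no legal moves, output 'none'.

Answer: (1,0) (1,1) (1,2) (1,3) (1,4) (3,4)

Derivation:
(1,0): flips 1 -> legal
(1,1): flips 1 -> legal
(1,2): flips 1 -> legal
(1,3): flips 1 -> legal
(1,4): flips 1 -> legal
(2,0): no bracket -> illegal
(2,4): no bracket -> illegal
(3,0): no bracket -> illegal
(3,4): flips 1 -> legal
(3,5): no bracket -> illegal
(4,2): no bracket -> illegal
(4,3): no bracket -> illegal
(4,5): no bracket -> illegal
(5,3): no bracket -> illegal
(5,4): no bracket -> illegal
(5,5): no bracket -> illegal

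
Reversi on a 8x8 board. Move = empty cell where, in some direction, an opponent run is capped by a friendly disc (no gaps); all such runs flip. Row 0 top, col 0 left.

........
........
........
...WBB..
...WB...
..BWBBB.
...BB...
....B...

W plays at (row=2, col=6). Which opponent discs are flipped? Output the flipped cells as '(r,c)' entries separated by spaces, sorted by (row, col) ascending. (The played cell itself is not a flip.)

Answer: (3,5) (4,4)

Derivation:
Dir NW: first cell '.' (not opp) -> no flip
Dir N: first cell '.' (not opp) -> no flip
Dir NE: first cell '.' (not opp) -> no flip
Dir W: first cell '.' (not opp) -> no flip
Dir E: first cell '.' (not opp) -> no flip
Dir SW: opp run (3,5) (4,4) capped by W -> flip
Dir S: first cell '.' (not opp) -> no flip
Dir SE: first cell '.' (not opp) -> no flip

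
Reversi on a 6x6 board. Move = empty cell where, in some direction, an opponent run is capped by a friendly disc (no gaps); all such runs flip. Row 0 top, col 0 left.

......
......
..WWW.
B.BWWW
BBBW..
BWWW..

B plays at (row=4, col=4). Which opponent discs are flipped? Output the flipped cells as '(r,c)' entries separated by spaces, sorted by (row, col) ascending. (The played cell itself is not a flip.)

Answer: (4,3)

Derivation:
Dir NW: opp run (3,3) (2,2), next='.' -> no flip
Dir N: opp run (3,4) (2,4), next='.' -> no flip
Dir NE: opp run (3,5), next=edge -> no flip
Dir W: opp run (4,3) capped by B -> flip
Dir E: first cell '.' (not opp) -> no flip
Dir SW: opp run (5,3), next=edge -> no flip
Dir S: first cell '.' (not opp) -> no flip
Dir SE: first cell '.' (not opp) -> no flip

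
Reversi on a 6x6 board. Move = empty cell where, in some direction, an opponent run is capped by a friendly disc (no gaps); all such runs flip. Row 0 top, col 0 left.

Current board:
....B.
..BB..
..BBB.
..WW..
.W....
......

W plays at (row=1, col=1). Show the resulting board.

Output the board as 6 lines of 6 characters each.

Place W at (1,1); scan 8 dirs for brackets.
Dir NW: first cell '.' (not opp) -> no flip
Dir N: first cell '.' (not opp) -> no flip
Dir NE: first cell '.' (not opp) -> no flip
Dir W: first cell '.' (not opp) -> no flip
Dir E: opp run (1,2) (1,3), next='.' -> no flip
Dir SW: first cell '.' (not opp) -> no flip
Dir S: first cell '.' (not opp) -> no flip
Dir SE: opp run (2,2) capped by W -> flip
All flips: (2,2)

Answer: ....B.
.WBB..
..WBB.
..WW..
.W....
......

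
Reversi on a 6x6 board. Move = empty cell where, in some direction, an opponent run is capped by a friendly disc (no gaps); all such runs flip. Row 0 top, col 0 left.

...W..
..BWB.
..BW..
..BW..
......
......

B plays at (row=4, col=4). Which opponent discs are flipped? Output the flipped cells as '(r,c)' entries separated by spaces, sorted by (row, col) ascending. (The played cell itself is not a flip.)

Answer: (3,3)

Derivation:
Dir NW: opp run (3,3) capped by B -> flip
Dir N: first cell '.' (not opp) -> no flip
Dir NE: first cell '.' (not opp) -> no flip
Dir W: first cell '.' (not opp) -> no flip
Dir E: first cell '.' (not opp) -> no flip
Dir SW: first cell '.' (not opp) -> no flip
Dir S: first cell '.' (not opp) -> no flip
Dir SE: first cell '.' (not opp) -> no flip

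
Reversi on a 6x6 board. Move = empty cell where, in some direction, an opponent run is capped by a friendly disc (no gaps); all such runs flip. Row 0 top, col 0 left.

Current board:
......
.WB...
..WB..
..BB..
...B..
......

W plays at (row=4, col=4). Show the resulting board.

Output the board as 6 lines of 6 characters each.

Place W at (4,4); scan 8 dirs for brackets.
Dir NW: opp run (3,3) capped by W -> flip
Dir N: first cell '.' (not opp) -> no flip
Dir NE: first cell '.' (not opp) -> no flip
Dir W: opp run (4,3), next='.' -> no flip
Dir E: first cell '.' (not opp) -> no flip
Dir SW: first cell '.' (not opp) -> no flip
Dir S: first cell '.' (not opp) -> no flip
Dir SE: first cell '.' (not opp) -> no flip
All flips: (3,3)

Answer: ......
.WB...
..WB..
..BW..
...BW.
......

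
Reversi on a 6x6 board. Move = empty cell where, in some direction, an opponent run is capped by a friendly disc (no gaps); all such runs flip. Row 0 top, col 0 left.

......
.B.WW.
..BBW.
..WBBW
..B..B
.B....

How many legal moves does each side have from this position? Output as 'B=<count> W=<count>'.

Answer: B=7 W=7

Derivation:
-- B to move --
(0,2): no bracket -> illegal
(0,3): flips 1 -> legal
(0,4): flips 3 -> legal
(0,5): flips 1 -> legal
(1,2): no bracket -> illegal
(1,5): flips 1 -> legal
(2,1): no bracket -> illegal
(2,5): flips 2 -> legal
(3,1): flips 1 -> legal
(4,1): flips 1 -> legal
(4,3): no bracket -> illegal
(4,4): no bracket -> illegal
B mobility = 7
-- W to move --
(0,0): no bracket -> illegal
(0,1): no bracket -> illegal
(0,2): no bracket -> illegal
(1,0): no bracket -> illegal
(1,2): flips 1 -> legal
(2,0): no bracket -> illegal
(2,1): flips 2 -> legal
(2,5): no bracket -> illegal
(3,1): flips 1 -> legal
(4,0): no bracket -> illegal
(4,1): no bracket -> illegal
(4,3): flips 2 -> legal
(4,4): flips 1 -> legal
(5,0): no bracket -> illegal
(5,2): flips 1 -> legal
(5,3): no bracket -> illegal
(5,4): no bracket -> illegal
(5,5): flips 1 -> legal
W mobility = 7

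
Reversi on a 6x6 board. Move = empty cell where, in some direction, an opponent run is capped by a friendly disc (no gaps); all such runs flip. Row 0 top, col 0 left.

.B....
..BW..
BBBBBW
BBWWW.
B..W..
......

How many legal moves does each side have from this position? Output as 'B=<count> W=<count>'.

-- B to move --
(0,2): flips 1 -> legal
(0,3): flips 1 -> legal
(0,4): flips 1 -> legal
(1,4): flips 1 -> legal
(1,5): no bracket -> illegal
(3,5): flips 3 -> legal
(4,1): flips 1 -> legal
(4,2): flips 2 -> legal
(4,4): flips 2 -> legal
(4,5): flips 1 -> legal
(5,2): no bracket -> illegal
(5,3): flips 2 -> legal
(5,4): flips 2 -> legal
B mobility = 11
-- W to move --
(0,0): no bracket -> illegal
(0,2): flips 2 -> legal
(0,3): no bracket -> illegal
(1,0): flips 1 -> legal
(1,1): flips 2 -> legal
(1,4): flips 2 -> legal
(1,5): flips 1 -> legal
(3,5): flips 1 -> legal
(4,1): no bracket -> illegal
(4,2): no bracket -> illegal
(5,0): no bracket -> illegal
(5,1): no bracket -> illegal
W mobility = 6

Answer: B=11 W=6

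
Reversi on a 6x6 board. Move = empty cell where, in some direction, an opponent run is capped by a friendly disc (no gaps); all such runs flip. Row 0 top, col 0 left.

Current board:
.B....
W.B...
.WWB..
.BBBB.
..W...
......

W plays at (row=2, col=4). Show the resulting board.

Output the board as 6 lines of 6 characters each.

Place W at (2,4); scan 8 dirs for brackets.
Dir NW: first cell '.' (not opp) -> no flip
Dir N: first cell '.' (not opp) -> no flip
Dir NE: first cell '.' (not opp) -> no flip
Dir W: opp run (2,3) capped by W -> flip
Dir E: first cell '.' (not opp) -> no flip
Dir SW: opp run (3,3) capped by W -> flip
Dir S: opp run (3,4), next='.' -> no flip
Dir SE: first cell '.' (not opp) -> no flip
All flips: (2,3) (3,3)

Answer: .B....
W.B...
.WWWW.
.BBWB.
..W...
......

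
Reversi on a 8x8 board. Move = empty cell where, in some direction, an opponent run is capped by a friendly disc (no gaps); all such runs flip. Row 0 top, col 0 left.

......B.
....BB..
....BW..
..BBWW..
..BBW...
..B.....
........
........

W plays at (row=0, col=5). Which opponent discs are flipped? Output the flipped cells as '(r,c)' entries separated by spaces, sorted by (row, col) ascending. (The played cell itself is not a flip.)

Answer: (1,5)

Derivation:
Dir NW: edge -> no flip
Dir N: edge -> no flip
Dir NE: edge -> no flip
Dir W: first cell '.' (not opp) -> no flip
Dir E: opp run (0,6), next='.' -> no flip
Dir SW: opp run (1,4), next='.' -> no flip
Dir S: opp run (1,5) capped by W -> flip
Dir SE: first cell '.' (not opp) -> no flip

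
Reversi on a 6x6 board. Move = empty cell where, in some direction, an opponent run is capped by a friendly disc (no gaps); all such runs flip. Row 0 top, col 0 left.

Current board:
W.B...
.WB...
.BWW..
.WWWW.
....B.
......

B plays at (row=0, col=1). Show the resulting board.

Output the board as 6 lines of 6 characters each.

Answer: WBB...
.BB...
.BWW..
.WWWW.
....B.
......

Derivation:
Place B at (0,1); scan 8 dirs for brackets.
Dir NW: edge -> no flip
Dir N: edge -> no flip
Dir NE: edge -> no flip
Dir W: opp run (0,0), next=edge -> no flip
Dir E: first cell 'B' (not opp) -> no flip
Dir SW: first cell '.' (not opp) -> no flip
Dir S: opp run (1,1) capped by B -> flip
Dir SE: first cell 'B' (not opp) -> no flip
All flips: (1,1)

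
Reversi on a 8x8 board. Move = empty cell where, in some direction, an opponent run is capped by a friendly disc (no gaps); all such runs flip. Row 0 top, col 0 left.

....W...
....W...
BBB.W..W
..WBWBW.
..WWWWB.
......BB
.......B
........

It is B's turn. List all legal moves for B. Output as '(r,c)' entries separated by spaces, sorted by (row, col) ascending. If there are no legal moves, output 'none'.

Answer: (1,3) (1,5) (2,3) (2,6) (3,1) (3,7) (4,1) (5,1) (5,2) (5,3) (5,4) (5,5)

Derivation:
(0,3): no bracket -> illegal
(0,5): no bracket -> illegal
(1,3): flips 1 -> legal
(1,5): flips 1 -> legal
(1,6): no bracket -> illegal
(1,7): no bracket -> illegal
(2,3): flips 2 -> legal
(2,5): no bracket -> illegal
(2,6): flips 1 -> legal
(3,1): flips 1 -> legal
(3,7): flips 1 -> legal
(4,1): flips 4 -> legal
(4,7): no bracket -> illegal
(5,1): flips 1 -> legal
(5,2): flips 2 -> legal
(5,3): flips 2 -> legal
(5,4): flips 2 -> legal
(5,5): flips 2 -> legal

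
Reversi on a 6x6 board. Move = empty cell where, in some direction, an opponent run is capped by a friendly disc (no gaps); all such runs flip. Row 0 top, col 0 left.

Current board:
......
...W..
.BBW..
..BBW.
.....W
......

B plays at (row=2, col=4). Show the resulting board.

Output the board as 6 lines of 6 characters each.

Answer: ......
...W..
.BBBB.
..BBW.
.....W
......

Derivation:
Place B at (2,4); scan 8 dirs for brackets.
Dir NW: opp run (1,3), next='.' -> no flip
Dir N: first cell '.' (not opp) -> no flip
Dir NE: first cell '.' (not opp) -> no flip
Dir W: opp run (2,3) capped by B -> flip
Dir E: first cell '.' (not opp) -> no flip
Dir SW: first cell 'B' (not opp) -> no flip
Dir S: opp run (3,4), next='.' -> no flip
Dir SE: first cell '.' (not opp) -> no flip
All flips: (2,3)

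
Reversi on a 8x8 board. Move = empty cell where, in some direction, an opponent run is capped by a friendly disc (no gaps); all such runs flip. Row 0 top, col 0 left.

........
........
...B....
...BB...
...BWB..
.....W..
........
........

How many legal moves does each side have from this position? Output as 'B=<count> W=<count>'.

Answer: B=3 W=5

Derivation:
-- B to move --
(3,5): no bracket -> illegal
(4,6): no bracket -> illegal
(5,3): no bracket -> illegal
(5,4): flips 1 -> legal
(5,6): no bracket -> illegal
(6,4): no bracket -> illegal
(6,5): flips 1 -> legal
(6,6): flips 2 -> legal
B mobility = 3
-- W to move --
(1,2): no bracket -> illegal
(1,3): no bracket -> illegal
(1,4): no bracket -> illegal
(2,2): flips 1 -> legal
(2,4): flips 1 -> legal
(2,5): no bracket -> illegal
(3,2): no bracket -> illegal
(3,5): flips 1 -> legal
(3,6): no bracket -> illegal
(4,2): flips 1 -> legal
(4,6): flips 1 -> legal
(5,2): no bracket -> illegal
(5,3): no bracket -> illegal
(5,4): no bracket -> illegal
(5,6): no bracket -> illegal
W mobility = 5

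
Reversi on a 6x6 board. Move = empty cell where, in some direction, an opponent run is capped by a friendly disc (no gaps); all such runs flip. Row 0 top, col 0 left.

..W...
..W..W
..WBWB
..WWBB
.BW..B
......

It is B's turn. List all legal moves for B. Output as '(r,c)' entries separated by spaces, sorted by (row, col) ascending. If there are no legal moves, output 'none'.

Answer: (0,1) (0,5) (1,3) (1,4) (2,1) (3,1) (4,3)

Derivation:
(0,1): flips 1 -> legal
(0,3): no bracket -> illegal
(0,4): no bracket -> illegal
(0,5): flips 1 -> legal
(1,1): no bracket -> illegal
(1,3): flips 1 -> legal
(1,4): flips 1 -> legal
(2,1): flips 1 -> legal
(3,1): flips 2 -> legal
(4,3): flips 2 -> legal
(4,4): no bracket -> illegal
(5,1): no bracket -> illegal
(5,2): no bracket -> illegal
(5,3): no bracket -> illegal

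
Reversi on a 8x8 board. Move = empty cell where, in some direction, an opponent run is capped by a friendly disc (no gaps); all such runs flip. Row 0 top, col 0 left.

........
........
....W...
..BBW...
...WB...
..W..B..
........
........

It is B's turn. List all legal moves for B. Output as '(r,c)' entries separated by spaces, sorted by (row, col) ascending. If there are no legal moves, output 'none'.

Answer: (1,4) (1,5) (3,5) (4,2) (5,3) (5,4)

Derivation:
(1,3): no bracket -> illegal
(1,4): flips 2 -> legal
(1,5): flips 1 -> legal
(2,3): no bracket -> illegal
(2,5): no bracket -> illegal
(3,5): flips 1 -> legal
(4,1): no bracket -> illegal
(4,2): flips 1 -> legal
(4,5): no bracket -> illegal
(5,1): no bracket -> illegal
(5,3): flips 1 -> legal
(5,4): flips 1 -> legal
(6,1): no bracket -> illegal
(6,2): no bracket -> illegal
(6,3): no bracket -> illegal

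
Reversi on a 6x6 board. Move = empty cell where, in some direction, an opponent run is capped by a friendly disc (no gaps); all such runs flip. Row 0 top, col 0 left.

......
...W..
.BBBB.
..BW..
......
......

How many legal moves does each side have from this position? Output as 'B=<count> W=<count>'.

-- B to move --
(0,2): flips 1 -> legal
(0,3): flips 1 -> legal
(0,4): flips 1 -> legal
(1,2): no bracket -> illegal
(1,4): no bracket -> illegal
(3,4): flips 1 -> legal
(4,2): flips 1 -> legal
(4,3): flips 1 -> legal
(4,4): flips 1 -> legal
B mobility = 7
-- W to move --
(1,0): no bracket -> illegal
(1,1): flips 1 -> legal
(1,2): no bracket -> illegal
(1,4): no bracket -> illegal
(1,5): flips 1 -> legal
(2,0): no bracket -> illegal
(2,5): no bracket -> illegal
(3,0): no bracket -> illegal
(3,1): flips 2 -> legal
(3,4): no bracket -> illegal
(3,5): flips 1 -> legal
(4,1): no bracket -> illegal
(4,2): no bracket -> illegal
(4,3): no bracket -> illegal
W mobility = 4

Answer: B=7 W=4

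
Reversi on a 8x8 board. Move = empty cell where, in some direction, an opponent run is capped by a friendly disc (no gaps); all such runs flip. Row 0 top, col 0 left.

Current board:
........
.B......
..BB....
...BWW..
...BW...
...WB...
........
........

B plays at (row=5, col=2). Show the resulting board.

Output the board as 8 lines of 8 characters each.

Answer: ........
.B......
..BB....
...BWW..
...BW...
..BBB...
........
........

Derivation:
Place B at (5,2); scan 8 dirs for brackets.
Dir NW: first cell '.' (not opp) -> no flip
Dir N: first cell '.' (not opp) -> no flip
Dir NE: first cell 'B' (not opp) -> no flip
Dir W: first cell '.' (not opp) -> no flip
Dir E: opp run (5,3) capped by B -> flip
Dir SW: first cell '.' (not opp) -> no flip
Dir S: first cell '.' (not opp) -> no flip
Dir SE: first cell '.' (not opp) -> no flip
All flips: (5,3)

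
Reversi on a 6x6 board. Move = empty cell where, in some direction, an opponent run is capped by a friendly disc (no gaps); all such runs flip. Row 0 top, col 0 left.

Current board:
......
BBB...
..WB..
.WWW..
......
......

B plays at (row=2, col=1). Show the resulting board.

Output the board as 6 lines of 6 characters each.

Place B at (2,1); scan 8 dirs for brackets.
Dir NW: first cell 'B' (not opp) -> no flip
Dir N: first cell 'B' (not opp) -> no flip
Dir NE: first cell 'B' (not opp) -> no flip
Dir W: first cell '.' (not opp) -> no flip
Dir E: opp run (2,2) capped by B -> flip
Dir SW: first cell '.' (not opp) -> no flip
Dir S: opp run (3,1), next='.' -> no flip
Dir SE: opp run (3,2), next='.' -> no flip
All flips: (2,2)

Answer: ......
BBB...
.BBB..
.WWW..
......
......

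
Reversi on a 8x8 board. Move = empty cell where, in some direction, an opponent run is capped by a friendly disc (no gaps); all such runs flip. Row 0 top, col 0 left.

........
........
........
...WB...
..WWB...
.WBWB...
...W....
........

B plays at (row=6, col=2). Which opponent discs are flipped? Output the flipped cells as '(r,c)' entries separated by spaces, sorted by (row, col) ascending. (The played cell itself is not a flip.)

Dir NW: opp run (5,1), next='.' -> no flip
Dir N: first cell 'B' (not opp) -> no flip
Dir NE: opp run (5,3) capped by B -> flip
Dir W: first cell '.' (not opp) -> no flip
Dir E: opp run (6,3), next='.' -> no flip
Dir SW: first cell '.' (not opp) -> no flip
Dir S: first cell '.' (not opp) -> no flip
Dir SE: first cell '.' (not opp) -> no flip

Answer: (5,3)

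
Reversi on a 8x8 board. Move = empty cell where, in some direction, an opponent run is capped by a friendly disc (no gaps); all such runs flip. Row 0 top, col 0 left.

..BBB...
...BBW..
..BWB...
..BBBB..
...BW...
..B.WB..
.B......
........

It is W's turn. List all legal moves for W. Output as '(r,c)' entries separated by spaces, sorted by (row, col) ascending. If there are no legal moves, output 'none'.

(0,1): no bracket -> illegal
(0,5): flips 1 -> legal
(1,1): flips 2 -> legal
(1,2): flips 2 -> legal
(2,1): flips 3 -> legal
(2,5): flips 1 -> legal
(2,6): flips 1 -> legal
(3,1): no bracket -> illegal
(3,6): no bracket -> illegal
(4,1): flips 1 -> legal
(4,2): flips 3 -> legal
(4,5): flips 1 -> legal
(4,6): no bracket -> illegal
(5,0): no bracket -> illegal
(5,1): no bracket -> illegal
(5,3): flips 2 -> legal
(5,6): flips 1 -> legal
(6,0): no bracket -> illegal
(6,2): no bracket -> illegal
(6,3): no bracket -> illegal
(6,4): no bracket -> illegal
(6,5): no bracket -> illegal
(6,6): flips 1 -> legal
(7,0): no bracket -> illegal
(7,1): no bracket -> illegal
(7,2): no bracket -> illegal

Answer: (0,5) (1,1) (1,2) (2,1) (2,5) (2,6) (4,1) (4,2) (4,5) (5,3) (5,6) (6,6)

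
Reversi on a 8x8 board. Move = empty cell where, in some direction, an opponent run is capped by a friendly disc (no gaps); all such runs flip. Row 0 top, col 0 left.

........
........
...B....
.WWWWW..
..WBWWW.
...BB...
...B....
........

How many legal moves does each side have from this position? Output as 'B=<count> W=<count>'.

-- B to move --
(2,0): flips 2 -> legal
(2,1): flips 1 -> legal
(2,2): no bracket -> illegal
(2,4): flips 2 -> legal
(2,5): flips 1 -> legal
(2,6): flips 2 -> legal
(3,0): no bracket -> illegal
(3,6): flips 1 -> legal
(3,7): no bracket -> illegal
(4,0): no bracket -> illegal
(4,1): flips 2 -> legal
(4,7): flips 3 -> legal
(5,1): no bracket -> illegal
(5,2): no bracket -> illegal
(5,5): no bracket -> illegal
(5,6): flips 2 -> legal
(5,7): no bracket -> illegal
B mobility = 9
-- W to move --
(1,2): flips 1 -> legal
(1,3): flips 1 -> legal
(1,4): flips 1 -> legal
(2,2): no bracket -> illegal
(2,4): no bracket -> illegal
(5,2): flips 1 -> legal
(5,5): no bracket -> illegal
(6,2): flips 1 -> legal
(6,4): flips 2 -> legal
(6,5): flips 2 -> legal
(7,2): flips 2 -> legal
(7,3): flips 3 -> legal
(7,4): no bracket -> illegal
W mobility = 9

Answer: B=9 W=9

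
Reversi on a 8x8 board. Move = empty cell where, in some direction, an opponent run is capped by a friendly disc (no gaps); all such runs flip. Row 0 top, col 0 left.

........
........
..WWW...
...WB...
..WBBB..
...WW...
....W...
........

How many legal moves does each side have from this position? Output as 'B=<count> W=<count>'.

-- B to move --
(1,1): flips 2 -> legal
(1,2): flips 1 -> legal
(1,3): flips 2 -> legal
(1,4): flips 1 -> legal
(1,5): no bracket -> illegal
(2,1): no bracket -> illegal
(2,5): no bracket -> illegal
(3,1): no bracket -> illegal
(3,2): flips 1 -> legal
(3,5): no bracket -> illegal
(4,1): flips 1 -> legal
(5,1): no bracket -> illegal
(5,2): no bracket -> illegal
(5,5): no bracket -> illegal
(6,2): flips 1 -> legal
(6,3): flips 2 -> legal
(6,5): flips 1 -> legal
(7,3): no bracket -> illegal
(7,4): flips 2 -> legal
(7,5): no bracket -> illegal
B mobility = 10
-- W to move --
(2,5): no bracket -> illegal
(3,2): flips 1 -> legal
(3,5): flips 2 -> legal
(3,6): flips 1 -> legal
(4,6): flips 3 -> legal
(5,2): no bracket -> illegal
(5,5): flips 1 -> legal
(5,6): flips 2 -> legal
W mobility = 6

Answer: B=10 W=6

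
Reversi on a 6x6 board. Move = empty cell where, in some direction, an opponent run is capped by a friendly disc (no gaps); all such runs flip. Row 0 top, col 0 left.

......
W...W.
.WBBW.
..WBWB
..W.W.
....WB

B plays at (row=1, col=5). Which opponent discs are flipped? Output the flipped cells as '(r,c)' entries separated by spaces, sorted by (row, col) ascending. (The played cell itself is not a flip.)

Dir NW: first cell '.' (not opp) -> no flip
Dir N: first cell '.' (not opp) -> no flip
Dir NE: edge -> no flip
Dir W: opp run (1,4), next='.' -> no flip
Dir E: edge -> no flip
Dir SW: opp run (2,4) capped by B -> flip
Dir S: first cell '.' (not opp) -> no flip
Dir SE: edge -> no flip

Answer: (2,4)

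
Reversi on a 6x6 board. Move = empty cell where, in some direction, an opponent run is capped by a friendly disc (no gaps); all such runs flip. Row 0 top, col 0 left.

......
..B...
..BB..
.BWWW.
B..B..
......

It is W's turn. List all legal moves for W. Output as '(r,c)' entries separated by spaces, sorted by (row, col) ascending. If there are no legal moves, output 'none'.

Answer: (0,1) (0,2) (1,1) (1,3) (1,4) (3,0) (5,2) (5,3) (5,4)

Derivation:
(0,1): flips 2 -> legal
(0,2): flips 2 -> legal
(0,3): no bracket -> illegal
(1,1): flips 1 -> legal
(1,3): flips 1 -> legal
(1,4): flips 1 -> legal
(2,0): no bracket -> illegal
(2,1): no bracket -> illegal
(2,4): no bracket -> illegal
(3,0): flips 1 -> legal
(4,1): no bracket -> illegal
(4,2): no bracket -> illegal
(4,4): no bracket -> illegal
(5,0): no bracket -> illegal
(5,1): no bracket -> illegal
(5,2): flips 1 -> legal
(5,3): flips 1 -> legal
(5,4): flips 1 -> legal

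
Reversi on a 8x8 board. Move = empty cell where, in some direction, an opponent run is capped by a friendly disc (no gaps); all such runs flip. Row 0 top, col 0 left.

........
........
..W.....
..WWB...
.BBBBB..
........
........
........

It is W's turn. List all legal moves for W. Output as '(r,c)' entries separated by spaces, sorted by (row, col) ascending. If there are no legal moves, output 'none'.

(2,3): no bracket -> illegal
(2,4): no bracket -> illegal
(2,5): no bracket -> illegal
(3,0): no bracket -> illegal
(3,1): no bracket -> illegal
(3,5): flips 1 -> legal
(3,6): no bracket -> illegal
(4,0): no bracket -> illegal
(4,6): no bracket -> illegal
(5,0): flips 1 -> legal
(5,1): flips 1 -> legal
(5,2): flips 1 -> legal
(5,3): flips 1 -> legal
(5,4): flips 1 -> legal
(5,5): flips 1 -> legal
(5,6): no bracket -> illegal

Answer: (3,5) (5,0) (5,1) (5,2) (5,3) (5,4) (5,5)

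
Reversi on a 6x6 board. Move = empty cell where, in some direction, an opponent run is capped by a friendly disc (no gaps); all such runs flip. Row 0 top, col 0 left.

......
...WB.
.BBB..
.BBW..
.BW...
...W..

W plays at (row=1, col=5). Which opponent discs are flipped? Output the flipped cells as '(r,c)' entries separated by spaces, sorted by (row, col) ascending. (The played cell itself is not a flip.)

Dir NW: first cell '.' (not opp) -> no flip
Dir N: first cell '.' (not opp) -> no flip
Dir NE: edge -> no flip
Dir W: opp run (1,4) capped by W -> flip
Dir E: edge -> no flip
Dir SW: first cell '.' (not opp) -> no flip
Dir S: first cell '.' (not opp) -> no flip
Dir SE: edge -> no flip

Answer: (1,4)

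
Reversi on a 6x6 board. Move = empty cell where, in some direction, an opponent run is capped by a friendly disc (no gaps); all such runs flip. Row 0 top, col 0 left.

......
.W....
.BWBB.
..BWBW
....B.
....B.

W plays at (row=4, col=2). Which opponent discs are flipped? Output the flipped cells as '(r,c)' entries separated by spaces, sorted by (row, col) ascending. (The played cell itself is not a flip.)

Answer: (3,2)

Derivation:
Dir NW: first cell '.' (not opp) -> no flip
Dir N: opp run (3,2) capped by W -> flip
Dir NE: first cell 'W' (not opp) -> no flip
Dir W: first cell '.' (not opp) -> no flip
Dir E: first cell '.' (not opp) -> no flip
Dir SW: first cell '.' (not opp) -> no flip
Dir S: first cell '.' (not opp) -> no flip
Dir SE: first cell '.' (not opp) -> no flip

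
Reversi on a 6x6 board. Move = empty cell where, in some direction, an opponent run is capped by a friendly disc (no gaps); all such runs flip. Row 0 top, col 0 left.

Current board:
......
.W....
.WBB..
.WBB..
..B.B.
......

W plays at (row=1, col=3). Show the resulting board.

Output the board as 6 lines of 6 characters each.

Place W at (1,3); scan 8 dirs for brackets.
Dir NW: first cell '.' (not opp) -> no flip
Dir N: first cell '.' (not opp) -> no flip
Dir NE: first cell '.' (not opp) -> no flip
Dir W: first cell '.' (not opp) -> no flip
Dir E: first cell '.' (not opp) -> no flip
Dir SW: opp run (2,2) capped by W -> flip
Dir S: opp run (2,3) (3,3), next='.' -> no flip
Dir SE: first cell '.' (not opp) -> no flip
All flips: (2,2)

Answer: ......
.W.W..
.WWB..
.WBB..
..B.B.
......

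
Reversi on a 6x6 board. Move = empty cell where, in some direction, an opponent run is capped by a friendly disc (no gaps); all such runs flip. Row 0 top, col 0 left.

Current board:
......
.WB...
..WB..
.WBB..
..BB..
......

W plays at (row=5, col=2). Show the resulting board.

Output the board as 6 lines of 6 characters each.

Answer: ......
.WB...
..WB..
.WWB..
..WB..
..W...

Derivation:
Place W at (5,2); scan 8 dirs for brackets.
Dir NW: first cell '.' (not opp) -> no flip
Dir N: opp run (4,2) (3,2) capped by W -> flip
Dir NE: opp run (4,3), next='.' -> no flip
Dir W: first cell '.' (not opp) -> no flip
Dir E: first cell '.' (not opp) -> no flip
Dir SW: edge -> no flip
Dir S: edge -> no flip
Dir SE: edge -> no flip
All flips: (3,2) (4,2)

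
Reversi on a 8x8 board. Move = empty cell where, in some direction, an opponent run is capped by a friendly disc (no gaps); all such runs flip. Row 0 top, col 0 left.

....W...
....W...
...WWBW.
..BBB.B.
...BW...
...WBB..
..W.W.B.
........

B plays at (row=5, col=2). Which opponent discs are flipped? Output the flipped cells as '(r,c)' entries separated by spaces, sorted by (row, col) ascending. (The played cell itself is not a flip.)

Dir NW: first cell '.' (not opp) -> no flip
Dir N: first cell '.' (not opp) -> no flip
Dir NE: first cell 'B' (not opp) -> no flip
Dir W: first cell '.' (not opp) -> no flip
Dir E: opp run (5,3) capped by B -> flip
Dir SW: first cell '.' (not opp) -> no flip
Dir S: opp run (6,2), next='.' -> no flip
Dir SE: first cell '.' (not opp) -> no flip

Answer: (5,3)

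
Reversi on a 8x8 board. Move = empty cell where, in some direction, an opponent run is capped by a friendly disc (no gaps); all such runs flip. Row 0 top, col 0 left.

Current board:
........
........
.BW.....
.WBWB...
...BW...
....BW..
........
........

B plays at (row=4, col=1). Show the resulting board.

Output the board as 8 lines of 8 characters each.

Place B at (4,1); scan 8 dirs for brackets.
Dir NW: first cell '.' (not opp) -> no flip
Dir N: opp run (3,1) capped by B -> flip
Dir NE: first cell 'B' (not opp) -> no flip
Dir W: first cell '.' (not opp) -> no flip
Dir E: first cell '.' (not opp) -> no flip
Dir SW: first cell '.' (not opp) -> no flip
Dir S: first cell '.' (not opp) -> no flip
Dir SE: first cell '.' (not opp) -> no flip
All flips: (3,1)

Answer: ........
........
.BW.....
.BBWB...
.B.BW...
....BW..
........
........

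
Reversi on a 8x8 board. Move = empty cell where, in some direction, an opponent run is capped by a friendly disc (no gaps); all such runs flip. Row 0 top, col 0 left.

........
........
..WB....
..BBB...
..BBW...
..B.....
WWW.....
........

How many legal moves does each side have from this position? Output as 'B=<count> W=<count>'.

Answer: B=8 W=3

Derivation:
-- B to move --
(1,1): flips 1 -> legal
(1,2): flips 1 -> legal
(1,3): no bracket -> illegal
(2,1): flips 1 -> legal
(3,1): no bracket -> illegal
(3,5): no bracket -> illegal
(4,5): flips 1 -> legal
(5,0): no bracket -> illegal
(5,1): no bracket -> illegal
(5,3): no bracket -> illegal
(5,4): flips 1 -> legal
(5,5): flips 1 -> legal
(6,3): no bracket -> illegal
(7,0): flips 1 -> legal
(7,1): no bracket -> illegal
(7,2): flips 1 -> legal
(7,3): no bracket -> illegal
B mobility = 8
-- W to move --
(1,2): no bracket -> illegal
(1,3): no bracket -> illegal
(1,4): no bracket -> illegal
(2,1): no bracket -> illegal
(2,4): flips 2 -> legal
(2,5): flips 3 -> legal
(3,1): no bracket -> illegal
(3,5): no bracket -> illegal
(4,1): flips 2 -> legal
(4,5): no bracket -> illegal
(5,1): no bracket -> illegal
(5,3): no bracket -> illegal
(5,4): no bracket -> illegal
(6,3): no bracket -> illegal
W mobility = 3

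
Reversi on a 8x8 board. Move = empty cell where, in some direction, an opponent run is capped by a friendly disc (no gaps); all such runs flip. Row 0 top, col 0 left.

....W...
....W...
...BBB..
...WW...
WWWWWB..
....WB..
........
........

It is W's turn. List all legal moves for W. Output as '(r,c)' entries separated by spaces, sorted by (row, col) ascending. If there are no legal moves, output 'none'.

Answer: (1,2) (1,3) (1,5) (1,6) (3,2) (3,6) (4,6) (5,6) (6,6)

Derivation:
(1,2): flips 1 -> legal
(1,3): flips 1 -> legal
(1,5): flips 1 -> legal
(1,6): flips 1 -> legal
(2,2): no bracket -> illegal
(2,6): no bracket -> illegal
(3,2): flips 1 -> legal
(3,5): no bracket -> illegal
(3,6): flips 2 -> legal
(4,6): flips 1 -> legal
(5,6): flips 2 -> legal
(6,4): no bracket -> illegal
(6,5): no bracket -> illegal
(6,6): flips 1 -> legal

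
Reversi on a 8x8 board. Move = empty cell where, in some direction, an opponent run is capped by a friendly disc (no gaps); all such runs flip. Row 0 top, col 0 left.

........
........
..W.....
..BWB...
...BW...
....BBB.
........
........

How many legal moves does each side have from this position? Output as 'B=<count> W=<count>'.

-- B to move --
(1,1): flips 3 -> legal
(1,2): flips 1 -> legal
(1,3): no bracket -> illegal
(2,1): no bracket -> illegal
(2,3): flips 1 -> legal
(2,4): no bracket -> illegal
(3,1): no bracket -> illegal
(3,5): no bracket -> illegal
(4,2): no bracket -> illegal
(4,5): flips 1 -> legal
(5,3): no bracket -> illegal
B mobility = 4
-- W to move --
(2,1): no bracket -> illegal
(2,3): no bracket -> illegal
(2,4): flips 1 -> legal
(2,5): no bracket -> illegal
(3,1): flips 1 -> legal
(3,5): flips 1 -> legal
(4,1): no bracket -> illegal
(4,2): flips 2 -> legal
(4,5): no bracket -> illegal
(4,6): no bracket -> illegal
(4,7): no bracket -> illegal
(5,2): no bracket -> illegal
(5,3): flips 1 -> legal
(5,7): no bracket -> illegal
(6,3): no bracket -> illegal
(6,4): flips 1 -> legal
(6,5): no bracket -> illegal
(6,6): flips 1 -> legal
(6,7): no bracket -> illegal
W mobility = 7

Answer: B=4 W=7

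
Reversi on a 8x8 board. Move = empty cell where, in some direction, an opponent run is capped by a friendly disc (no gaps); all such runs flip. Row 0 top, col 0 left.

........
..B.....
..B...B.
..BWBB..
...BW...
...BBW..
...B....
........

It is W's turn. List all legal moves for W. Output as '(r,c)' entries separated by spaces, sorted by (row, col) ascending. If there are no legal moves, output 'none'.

Answer: (1,1) (1,7) (2,4) (3,1) (3,6) (4,2) (5,2) (6,2) (6,4) (7,3)

Derivation:
(0,1): no bracket -> illegal
(0,2): no bracket -> illegal
(0,3): no bracket -> illegal
(1,1): flips 1 -> legal
(1,3): no bracket -> illegal
(1,5): no bracket -> illegal
(1,6): no bracket -> illegal
(1,7): flips 2 -> legal
(2,1): no bracket -> illegal
(2,3): no bracket -> illegal
(2,4): flips 1 -> legal
(2,5): no bracket -> illegal
(2,7): no bracket -> illegal
(3,1): flips 1 -> legal
(3,6): flips 2 -> legal
(3,7): no bracket -> illegal
(4,1): no bracket -> illegal
(4,2): flips 1 -> legal
(4,5): no bracket -> illegal
(4,6): no bracket -> illegal
(5,2): flips 2 -> legal
(6,2): flips 1 -> legal
(6,4): flips 1 -> legal
(6,5): no bracket -> illegal
(7,2): no bracket -> illegal
(7,3): flips 3 -> legal
(7,4): no bracket -> illegal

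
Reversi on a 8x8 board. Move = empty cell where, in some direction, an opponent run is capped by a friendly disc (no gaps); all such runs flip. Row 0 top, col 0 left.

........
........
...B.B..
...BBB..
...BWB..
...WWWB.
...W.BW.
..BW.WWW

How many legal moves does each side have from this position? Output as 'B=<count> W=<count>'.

-- B to move --
(4,2): no bracket -> illegal
(4,6): no bracket -> illegal
(5,2): flips 3 -> legal
(5,7): no bracket -> illegal
(6,2): flips 2 -> legal
(6,4): flips 2 -> legal
(6,7): flips 1 -> legal
(7,4): flips 1 -> legal
B mobility = 5
-- W to move --
(1,2): no bracket -> illegal
(1,3): flips 3 -> legal
(1,4): no bracket -> illegal
(1,5): flips 3 -> legal
(1,6): no bracket -> illegal
(2,2): flips 1 -> legal
(2,4): flips 1 -> legal
(2,6): flips 1 -> legal
(3,2): flips 1 -> legal
(3,6): flips 1 -> legal
(4,2): flips 1 -> legal
(4,6): flips 2 -> legal
(4,7): no bracket -> illegal
(5,2): no bracket -> illegal
(5,7): flips 1 -> legal
(6,1): no bracket -> illegal
(6,2): no bracket -> illegal
(6,4): flips 1 -> legal
(6,7): no bracket -> illegal
(7,1): flips 1 -> legal
(7,4): no bracket -> illegal
W mobility = 12

Answer: B=5 W=12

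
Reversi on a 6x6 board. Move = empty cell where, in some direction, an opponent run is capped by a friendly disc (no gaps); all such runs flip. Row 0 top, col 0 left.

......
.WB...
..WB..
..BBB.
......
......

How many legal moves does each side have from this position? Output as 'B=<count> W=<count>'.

-- B to move --
(0,0): flips 2 -> legal
(0,1): no bracket -> illegal
(0,2): no bracket -> illegal
(1,0): flips 1 -> legal
(1,3): no bracket -> illegal
(2,0): no bracket -> illegal
(2,1): flips 1 -> legal
(3,1): no bracket -> illegal
B mobility = 3
-- W to move --
(0,1): no bracket -> illegal
(0,2): flips 1 -> legal
(0,3): no bracket -> illegal
(1,3): flips 1 -> legal
(1,4): no bracket -> illegal
(2,1): no bracket -> illegal
(2,4): flips 1 -> legal
(2,5): no bracket -> illegal
(3,1): no bracket -> illegal
(3,5): no bracket -> illegal
(4,1): no bracket -> illegal
(4,2): flips 1 -> legal
(4,3): no bracket -> illegal
(4,4): flips 1 -> legal
(4,5): no bracket -> illegal
W mobility = 5

Answer: B=3 W=5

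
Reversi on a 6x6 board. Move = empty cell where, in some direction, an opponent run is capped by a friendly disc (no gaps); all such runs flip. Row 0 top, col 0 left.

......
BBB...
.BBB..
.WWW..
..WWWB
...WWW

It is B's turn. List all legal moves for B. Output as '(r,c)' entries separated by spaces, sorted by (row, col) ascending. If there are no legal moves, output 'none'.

(2,0): no bracket -> illegal
(2,4): no bracket -> illegal
(3,0): no bracket -> illegal
(3,4): no bracket -> illegal
(3,5): no bracket -> illegal
(4,0): flips 1 -> legal
(4,1): flips 5 -> legal
(5,1): no bracket -> illegal
(5,2): flips 2 -> legal

Answer: (4,0) (4,1) (5,2)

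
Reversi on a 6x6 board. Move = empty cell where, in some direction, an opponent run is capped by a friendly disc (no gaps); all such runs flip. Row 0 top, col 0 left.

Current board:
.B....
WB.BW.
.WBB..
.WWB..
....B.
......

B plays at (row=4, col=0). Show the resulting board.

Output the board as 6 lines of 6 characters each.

Answer: .B....
WB.BW.
.WBB..
.BWB..
B...B.
......

Derivation:
Place B at (4,0); scan 8 dirs for brackets.
Dir NW: edge -> no flip
Dir N: first cell '.' (not opp) -> no flip
Dir NE: opp run (3,1) capped by B -> flip
Dir W: edge -> no flip
Dir E: first cell '.' (not opp) -> no flip
Dir SW: edge -> no flip
Dir S: first cell '.' (not opp) -> no flip
Dir SE: first cell '.' (not opp) -> no flip
All flips: (3,1)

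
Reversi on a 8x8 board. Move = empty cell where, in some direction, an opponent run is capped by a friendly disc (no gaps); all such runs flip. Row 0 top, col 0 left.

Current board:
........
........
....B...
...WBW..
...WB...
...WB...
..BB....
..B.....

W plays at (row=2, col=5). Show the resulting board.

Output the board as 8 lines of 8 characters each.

Answer: ........
........
....BW..
...WWW..
...WB...
...WB...
..BB....
..B.....

Derivation:
Place W at (2,5); scan 8 dirs for brackets.
Dir NW: first cell '.' (not opp) -> no flip
Dir N: first cell '.' (not opp) -> no flip
Dir NE: first cell '.' (not opp) -> no flip
Dir W: opp run (2,4), next='.' -> no flip
Dir E: first cell '.' (not opp) -> no flip
Dir SW: opp run (3,4) capped by W -> flip
Dir S: first cell 'W' (not opp) -> no flip
Dir SE: first cell '.' (not opp) -> no flip
All flips: (3,4)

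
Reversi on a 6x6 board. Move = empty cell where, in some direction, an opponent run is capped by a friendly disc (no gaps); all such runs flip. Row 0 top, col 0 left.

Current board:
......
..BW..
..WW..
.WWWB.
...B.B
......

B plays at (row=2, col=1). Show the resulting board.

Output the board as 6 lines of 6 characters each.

Answer: ......
..BW..
.BWW..
.WBWB.
...B.B
......

Derivation:
Place B at (2,1); scan 8 dirs for brackets.
Dir NW: first cell '.' (not opp) -> no flip
Dir N: first cell '.' (not opp) -> no flip
Dir NE: first cell 'B' (not opp) -> no flip
Dir W: first cell '.' (not opp) -> no flip
Dir E: opp run (2,2) (2,3), next='.' -> no flip
Dir SW: first cell '.' (not opp) -> no flip
Dir S: opp run (3,1), next='.' -> no flip
Dir SE: opp run (3,2) capped by B -> flip
All flips: (3,2)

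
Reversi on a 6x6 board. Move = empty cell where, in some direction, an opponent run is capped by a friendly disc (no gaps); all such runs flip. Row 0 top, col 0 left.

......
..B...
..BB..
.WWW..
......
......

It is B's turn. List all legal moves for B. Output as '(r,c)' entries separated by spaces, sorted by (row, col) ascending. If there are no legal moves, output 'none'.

Answer: (4,0) (4,1) (4,2) (4,3) (4,4)

Derivation:
(2,0): no bracket -> illegal
(2,1): no bracket -> illegal
(2,4): no bracket -> illegal
(3,0): no bracket -> illegal
(3,4): no bracket -> illegal
(4,0): flips 1 -> legal
(4,1): flips 1 -> legal
(4,2): flips 1 -> legal
(4,3): flips 1 -> legal
(4,4): flips 1 -> legal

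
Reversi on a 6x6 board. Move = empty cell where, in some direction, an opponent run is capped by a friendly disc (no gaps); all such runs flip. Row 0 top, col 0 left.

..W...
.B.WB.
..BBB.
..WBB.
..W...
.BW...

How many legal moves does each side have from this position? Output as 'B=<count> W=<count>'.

Answer: B=6 W=8

Derivation:
-- B to move --
(0,1): no bracket -> illegal
(0,3): flips 1 -> legal
(0,4): flips 1 -> legal
(1,2): flips 1 -> legal
(2,1): no bracket -> illegal
(3,1): flips 1 -> legal
(4,1): flips 1 -> legal
(4,3): no bracket -> illegal
(5,3): flips 1 -> legal
B mobility = 6
-- W to move --
(0,0): no bracket -> illegal
(0,1): no bracket -> illegal
(0,3): no bracket -> illegal
(0,4): no bracket -> illegal
(0,5): flips 2 -> legal
(1,0): no bracket -> illegal
(1,2): flips 1 -> legal
(1,5): flips 3 -> legal
(2,0): flips 1 -> legal
(2,1): no bracket -> illegal
(2,5): no bracket -> illegal
(3,1): flips 1 -> legal
(3,5): flips 3 -> legal
(4,0): no bracket -> illegal
(4,1): no bracket -> illegal
(4,3): flips 2 -> legal
(4,4): no bracket -> illegal
(4,5): no bracket -> illegal
(5,0): flips 1 -> legal
W mobility = 8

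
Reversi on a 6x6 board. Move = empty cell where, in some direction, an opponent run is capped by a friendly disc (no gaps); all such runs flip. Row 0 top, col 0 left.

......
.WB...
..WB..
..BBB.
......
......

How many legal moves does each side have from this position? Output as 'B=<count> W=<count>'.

Answer: B=3 W=5

Derivation:
-- B to move --
(0,0): flips 2 -> legal
(0,1): no bracket -> illegal
(0,2): no bracket -> illegal
(1,0): flips 1 -> legal
(1,3): no bracket -> illegal
(2,0): no bracket -> illegal
(2,1): flips 1 -> legal
(3,1): no bracket -> illegal
B mobility = 3
-- W to move --
(0,1): no bracket -> illegal
(0,2): flips 1 -> legal
(0,3): no bracket -> illegal
(1,3): flips 1 -> legal
(1,4): no bracket -> illegal
(2,1): no bracket -> illegal
(2,4): flips 1 -> legal
(2,5): no bracket -> illegal
(3,1): no bracket -> illegal
(3,5): no bracket -> illegal
(4,1): no bracket -> illegal
(4,2): flips 1 -> legal
(4,3): no bracket -> illegal
(4,4): flips 1 -> legal
(4,5): no bracket -> illegal
W mobility = 5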